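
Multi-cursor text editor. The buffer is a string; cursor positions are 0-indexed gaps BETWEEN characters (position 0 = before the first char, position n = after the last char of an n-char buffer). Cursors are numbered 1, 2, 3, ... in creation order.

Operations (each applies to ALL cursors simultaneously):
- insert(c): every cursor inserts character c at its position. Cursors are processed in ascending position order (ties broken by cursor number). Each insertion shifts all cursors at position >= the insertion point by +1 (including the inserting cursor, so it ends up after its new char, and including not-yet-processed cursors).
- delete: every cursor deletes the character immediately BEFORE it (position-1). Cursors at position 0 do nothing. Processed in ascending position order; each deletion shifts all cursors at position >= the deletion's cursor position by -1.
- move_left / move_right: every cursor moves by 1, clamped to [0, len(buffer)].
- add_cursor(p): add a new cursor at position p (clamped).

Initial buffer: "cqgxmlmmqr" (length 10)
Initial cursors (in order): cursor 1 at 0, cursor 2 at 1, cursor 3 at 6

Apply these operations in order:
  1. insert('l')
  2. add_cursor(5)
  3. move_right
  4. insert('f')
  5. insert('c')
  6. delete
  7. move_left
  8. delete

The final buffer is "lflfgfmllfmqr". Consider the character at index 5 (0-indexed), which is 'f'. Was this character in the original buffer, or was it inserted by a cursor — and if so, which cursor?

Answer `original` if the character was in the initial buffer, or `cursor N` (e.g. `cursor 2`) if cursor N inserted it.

After op 1 (insert('l')): buffer="lclqgxmllmmqr" (len 13), cursors c1@1 c2@3 c3@9, authorship 1.2.....3....
After op 2 (add_cursor(5)): buffer="lclqgxmllmmqr" (len 13), cursors c1@1 c2@3 c4@5 c3@9, authorship 1.2.....3....
After op 3 (move_right): buffer="lclqgxmllmmqr" (len 13), cursors c1@2 c2@4 c4@6 c3@10, authorship 1.2.....3....
After op 4 (insert('f')): buffer="lcflqfgxfmllmfmqr" (len 17), cursors c1@3 c2@6 c4@9 c3@14, authorship 1.12.2..4..3.3...
After op 5 (insert('c')): buffer="lcfclqfcgxfcmllmfcmqr" (len 21), cursors c1@4 c2@8 c4@12 c3@18, authorship 1.112.22..44..3.33...
After op 6 (delete): buffer="lcflqfgxfmllmfmqr" (len 17), cursors c1@3 c2@6 c4@9 c3@14, authorship 1.12.2..4..3.3...
After op 7 (move_left): buffer="lcflqfgxfmllmfmqr" (len 17), cursors c1@2 c2@5 c4@8 c3@13, authorship 1.12.2..4..3.3...
After op 8 (delete): buffer="lflfgfmllfmqr" (len 13), cursors c1@1 c2@3 c4@5 c3@9, authorship 1122.4..33...
Authorship (.=original, N=cursor N): 1 1 2 2 . 4 . . 3 3 . . .
Index 5: author = 4

Answer: cursor 4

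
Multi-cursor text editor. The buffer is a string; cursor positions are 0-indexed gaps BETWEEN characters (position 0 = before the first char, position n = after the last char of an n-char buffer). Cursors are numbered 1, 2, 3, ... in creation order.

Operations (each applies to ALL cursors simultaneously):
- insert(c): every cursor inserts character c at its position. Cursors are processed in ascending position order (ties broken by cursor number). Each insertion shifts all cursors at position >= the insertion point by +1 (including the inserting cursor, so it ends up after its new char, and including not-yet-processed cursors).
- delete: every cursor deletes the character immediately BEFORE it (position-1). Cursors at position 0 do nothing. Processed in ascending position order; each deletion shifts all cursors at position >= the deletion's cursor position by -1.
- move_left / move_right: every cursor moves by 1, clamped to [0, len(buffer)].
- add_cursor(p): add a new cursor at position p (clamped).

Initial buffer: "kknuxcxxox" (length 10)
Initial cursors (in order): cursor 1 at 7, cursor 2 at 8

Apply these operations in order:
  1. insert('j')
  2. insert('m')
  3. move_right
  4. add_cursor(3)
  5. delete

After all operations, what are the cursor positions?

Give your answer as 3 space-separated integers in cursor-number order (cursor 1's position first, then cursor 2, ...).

After op 1 (insert('j')): buffer="kknuxcxjxjox" (len 12), cursors c1@8 c2@10, authorship .......1.2..
After op 2 (insert('m')): buffer="kknuxcxjmxjmox" (len 14), cursors c1@9 c2@12, authorship .......11.22..
After op 3 (move_right): buffer="kknuxcxjmxjmox" (len 14), cursors c1@10 c2@13, authorship .......11.22..
After op 4 (add_cursor(3)): buffer="kknuxcxjmxjmox" (len 14), cursors c3@3 c1@10 c2@13, authorship .......11.22..
After op 5 (delete): buffer="kkuxcxjmjmx" (len 11), cursors c3@2 c1@8 c2@10, authorship ......1122.

Answer: 8 10 2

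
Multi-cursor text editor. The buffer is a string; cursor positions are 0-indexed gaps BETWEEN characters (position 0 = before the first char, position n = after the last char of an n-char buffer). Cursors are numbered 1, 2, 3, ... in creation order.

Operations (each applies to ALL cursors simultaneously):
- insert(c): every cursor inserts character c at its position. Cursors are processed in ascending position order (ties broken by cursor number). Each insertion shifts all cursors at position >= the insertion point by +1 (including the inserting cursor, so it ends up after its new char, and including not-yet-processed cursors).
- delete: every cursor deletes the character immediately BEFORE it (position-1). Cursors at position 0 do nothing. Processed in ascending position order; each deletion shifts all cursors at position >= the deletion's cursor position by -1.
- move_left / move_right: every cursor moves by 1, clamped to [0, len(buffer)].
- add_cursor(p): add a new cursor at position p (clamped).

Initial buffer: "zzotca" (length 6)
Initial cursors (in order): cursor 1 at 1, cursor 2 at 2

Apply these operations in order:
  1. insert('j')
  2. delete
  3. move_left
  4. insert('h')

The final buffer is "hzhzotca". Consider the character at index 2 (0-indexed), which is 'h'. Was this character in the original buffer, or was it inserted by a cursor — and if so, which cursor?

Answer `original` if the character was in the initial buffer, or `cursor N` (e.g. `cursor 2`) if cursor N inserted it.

Answer: cursor 2

Derivation:
After op 1 (insert('j')): buffer="zjzjotca" (len 8), cursors c1@2 c2@4, authorship .1.2....
After op 2 (delete): buffer="zzotca" (len 6), cursors c1@1 c2@2, authorship ......
After op 3 (move_left): buffer="zzotca" (len 6), cursors c1@0 c2@1, authorship ......
After op 4 (insert('h')): buffer="hzhzotca" (len 8), cursors c1@1 c2@3, authorship 1.2.....
Authorship (.=original, N=cursor N): 1 . 2 . . . . .
Index 2: author = 2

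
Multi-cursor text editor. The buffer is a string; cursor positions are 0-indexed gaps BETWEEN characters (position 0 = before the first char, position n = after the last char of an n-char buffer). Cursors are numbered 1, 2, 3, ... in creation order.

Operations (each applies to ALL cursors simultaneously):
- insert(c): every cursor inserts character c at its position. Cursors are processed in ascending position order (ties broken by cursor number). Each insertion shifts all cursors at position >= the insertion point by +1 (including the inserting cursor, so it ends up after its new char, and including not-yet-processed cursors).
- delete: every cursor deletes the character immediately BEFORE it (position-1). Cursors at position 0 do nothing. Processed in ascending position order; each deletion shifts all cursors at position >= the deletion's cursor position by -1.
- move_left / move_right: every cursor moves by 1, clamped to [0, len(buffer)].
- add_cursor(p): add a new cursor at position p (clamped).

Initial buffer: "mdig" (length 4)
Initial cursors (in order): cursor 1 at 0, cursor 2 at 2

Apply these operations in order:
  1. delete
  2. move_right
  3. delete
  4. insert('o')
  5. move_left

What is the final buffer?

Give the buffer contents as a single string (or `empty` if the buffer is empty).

After op 1 (delete): buffer="mig" (len 3), cursors c1@0 c2@1, authorship ...
After op 2 (move_right): buffer="mig" (len 3), cursors c1@1 c2@2, authorship ...
After op 3 (delete): buffer="g" (len 1), cursors c1@0 c2@0, authorship .
After op 4 (insert('o')): buffer="oog" (len 3), cursors c1@2 c2@2, authorship 12.
After op 5 (move_left): buffer="oog" (len 3), cursors c1@1 c2@1, authorship 12.

Answer: oog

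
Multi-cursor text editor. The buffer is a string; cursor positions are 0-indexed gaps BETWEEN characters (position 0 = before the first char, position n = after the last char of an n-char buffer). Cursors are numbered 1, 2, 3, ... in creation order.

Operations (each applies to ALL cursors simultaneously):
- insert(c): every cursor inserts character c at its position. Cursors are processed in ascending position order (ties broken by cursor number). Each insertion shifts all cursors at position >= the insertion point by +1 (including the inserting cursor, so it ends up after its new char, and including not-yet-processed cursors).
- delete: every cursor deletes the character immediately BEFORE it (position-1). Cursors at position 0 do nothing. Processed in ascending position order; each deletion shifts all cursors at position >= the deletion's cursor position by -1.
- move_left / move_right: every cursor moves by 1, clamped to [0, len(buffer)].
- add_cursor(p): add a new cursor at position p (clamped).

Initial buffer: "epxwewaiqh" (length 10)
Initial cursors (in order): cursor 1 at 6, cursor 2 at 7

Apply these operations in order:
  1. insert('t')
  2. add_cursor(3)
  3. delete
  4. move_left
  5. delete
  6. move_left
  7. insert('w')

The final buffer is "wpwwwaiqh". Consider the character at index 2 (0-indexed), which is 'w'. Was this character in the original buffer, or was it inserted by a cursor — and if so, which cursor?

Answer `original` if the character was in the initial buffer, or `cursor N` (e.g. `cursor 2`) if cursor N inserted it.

After op 1 (insert('t')): buffer="epxwewtatiqh" (len 12), cursors c1@7 c2@9, authorship ......1.2...
After op 2 (add_cursor(3)): buffer="epxwewtatiqh" (len 12), cursors c3@3 c1@7 c2@9, authorship ......1.2...
After op 3 (delete): buffer="epwewaiqh" (len 9), cursors c3@2 c1@5 c2@6, authorship .........
After op 4 (move_left): buffer="epwewaiqh" (len 9), cursors c3@1 c1@4 c2@5, authorship .........
After op 5 (delete): buffer="pwaiqh" (len 6), cursors c3@0 c1@2 c2@2, authorship ......
After op 6 (move_left): buffer="pwaiqh" (len 6), cursors c3@0 c1@1 c2@1, authorship ......
After op 7 (insert('w')): buffer="wpwwwaiqh" (len 9), cursors c3@1 c1@4 c2@4, authorship 3.12.....
Authorship (.=original, N=cursor N): 3 . 1 2 . . . . .
Index 2: author = 1

Answer: cursor 1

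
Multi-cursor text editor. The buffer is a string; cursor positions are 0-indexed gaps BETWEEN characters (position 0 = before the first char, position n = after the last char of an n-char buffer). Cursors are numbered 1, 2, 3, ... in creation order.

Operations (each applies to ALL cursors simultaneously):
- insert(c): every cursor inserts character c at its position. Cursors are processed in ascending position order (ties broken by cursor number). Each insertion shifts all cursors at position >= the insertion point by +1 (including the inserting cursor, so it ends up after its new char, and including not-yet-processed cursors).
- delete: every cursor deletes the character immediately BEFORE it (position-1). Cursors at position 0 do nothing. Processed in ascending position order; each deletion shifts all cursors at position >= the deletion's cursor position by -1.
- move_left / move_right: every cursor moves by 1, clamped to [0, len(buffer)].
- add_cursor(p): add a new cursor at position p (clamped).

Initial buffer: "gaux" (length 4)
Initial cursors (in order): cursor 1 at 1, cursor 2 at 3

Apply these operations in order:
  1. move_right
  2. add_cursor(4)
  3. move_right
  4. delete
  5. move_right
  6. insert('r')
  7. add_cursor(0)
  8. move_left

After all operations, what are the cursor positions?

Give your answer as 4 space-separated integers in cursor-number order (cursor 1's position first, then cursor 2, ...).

After op 1 (move_right): buffer="gaux" (len 4), cursors c1@2 c2@4, authorship ....
After op 2 (add_cursor(4)): buffer="gaux" (len 4), cursors c1@2 c2@4 c3@4, authorship ....
After op 3 (move_right): buffer="gaux" (len 4), cursors c1@3 c2@4 c3@4, authorship ....
After op 4 (delete): buffer="g" (len 1), cursors c1@1 c2@1 c3@1, authorship .
After op 5 (move_right): buffer="g" (len 1), cursors c1@1 c2@1 c3@1, authorship .
After op 6 (insert('r')): buffer="grrr" (len 4), cursors c1@4 c2@4 c3@4, authorship .123
After op 7 (add_cursor(0)): buffer="grrr" (len 4), cursors c4@0 c1@4 c2@4 c3@4, authorship .123
After op 8 (move_left): buffer="grrr" (len 4), cursors c4@0 c1@3 c2@3 c3@3, authorship .123

Answer: 3 3 3 0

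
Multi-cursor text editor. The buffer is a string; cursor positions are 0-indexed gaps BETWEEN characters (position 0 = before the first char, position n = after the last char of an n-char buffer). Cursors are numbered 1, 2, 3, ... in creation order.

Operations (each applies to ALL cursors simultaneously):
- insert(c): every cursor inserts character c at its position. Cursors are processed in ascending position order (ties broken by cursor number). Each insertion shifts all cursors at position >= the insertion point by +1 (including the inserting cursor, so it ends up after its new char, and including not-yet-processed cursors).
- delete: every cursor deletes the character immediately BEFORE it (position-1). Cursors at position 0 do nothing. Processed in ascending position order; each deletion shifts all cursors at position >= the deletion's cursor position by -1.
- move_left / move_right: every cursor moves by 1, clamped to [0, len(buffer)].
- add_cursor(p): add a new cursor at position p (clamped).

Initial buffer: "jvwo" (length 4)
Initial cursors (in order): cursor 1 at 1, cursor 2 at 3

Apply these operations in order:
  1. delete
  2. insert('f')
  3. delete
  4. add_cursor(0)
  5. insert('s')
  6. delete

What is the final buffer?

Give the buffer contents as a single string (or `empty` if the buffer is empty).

After op 1 (delete): buffer="vo" (len 2), cursors c1@0 c2@1, authorship ..
After op 2 (insert('f')): buffer="fvfo" (len 4), cursors c1@1 c2@3, authorship 1.2.
After op 3 (delete): buffer="vo" (len 2), cursors c1@0 c2@1, authorship ..
After op 4 (add_cursor(0)): buffer="vo" (len 2), cursors c1@0 c3@0 c2@1, authorship ..
After op 5 (insert('s')): buffer="ssvso" (len 5), cursors c1@2 c3@2 c2@4, authorship 13.2.
After op 6 (delete): buffer="vo" (len 2), cursors c1@0 c3@0 c2@1, authorship ..

Answer: vo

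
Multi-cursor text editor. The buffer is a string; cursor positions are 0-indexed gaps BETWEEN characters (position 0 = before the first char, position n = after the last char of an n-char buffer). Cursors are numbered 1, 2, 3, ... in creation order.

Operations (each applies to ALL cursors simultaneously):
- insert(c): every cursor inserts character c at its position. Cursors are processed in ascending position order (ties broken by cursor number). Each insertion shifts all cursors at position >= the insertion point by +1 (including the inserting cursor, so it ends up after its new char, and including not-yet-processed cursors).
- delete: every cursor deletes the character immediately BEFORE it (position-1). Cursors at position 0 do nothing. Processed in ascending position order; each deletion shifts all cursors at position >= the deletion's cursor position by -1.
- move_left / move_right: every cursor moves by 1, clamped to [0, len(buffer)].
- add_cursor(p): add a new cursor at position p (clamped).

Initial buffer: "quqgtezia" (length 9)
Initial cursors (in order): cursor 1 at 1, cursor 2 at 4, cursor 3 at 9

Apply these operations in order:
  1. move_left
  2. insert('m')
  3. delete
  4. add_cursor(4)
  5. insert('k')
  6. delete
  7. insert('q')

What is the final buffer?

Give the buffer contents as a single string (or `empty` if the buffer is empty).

Answer: qquqqgqteziqa

Derivation:
After op 1 (move_left): buffer="quqgtezia" (len 9), cursors c1@0 c2@3 c3@8, authorship .........
After op 2 (insert('m')): buffer="mquqmgtezima" (len 12), cursors c1@1 c2@5 c3@11, authorship 1...2.....3.
After op 3 (delete): buffer="quqgtezia" (len 9), cursors c1@0 c2@3 c3@8, authorship .........
After op 4 (add_cursor(4)): buffer="quqgtezia" (len 9), cursors c1@0 c2@3 c4@4 c3@8, authorship .........
After op 5 (insert('k')): buffer="kquqkgktezika" (len 13), cursors c1@1 c2@5 c4@7 c3@12, authorship 1...2.4....3.
After op 6 (delete): buffer="quqgtezia" (len 9), cursors c1@0 c2@3 c4@4 c3@8, authorship .........
After op 7 (insert('q')): buffer="qquqqgqteziqa" (len 13), cursors c1@1 c2@5 c4@7 c3@12, authorship 1...2.4....3.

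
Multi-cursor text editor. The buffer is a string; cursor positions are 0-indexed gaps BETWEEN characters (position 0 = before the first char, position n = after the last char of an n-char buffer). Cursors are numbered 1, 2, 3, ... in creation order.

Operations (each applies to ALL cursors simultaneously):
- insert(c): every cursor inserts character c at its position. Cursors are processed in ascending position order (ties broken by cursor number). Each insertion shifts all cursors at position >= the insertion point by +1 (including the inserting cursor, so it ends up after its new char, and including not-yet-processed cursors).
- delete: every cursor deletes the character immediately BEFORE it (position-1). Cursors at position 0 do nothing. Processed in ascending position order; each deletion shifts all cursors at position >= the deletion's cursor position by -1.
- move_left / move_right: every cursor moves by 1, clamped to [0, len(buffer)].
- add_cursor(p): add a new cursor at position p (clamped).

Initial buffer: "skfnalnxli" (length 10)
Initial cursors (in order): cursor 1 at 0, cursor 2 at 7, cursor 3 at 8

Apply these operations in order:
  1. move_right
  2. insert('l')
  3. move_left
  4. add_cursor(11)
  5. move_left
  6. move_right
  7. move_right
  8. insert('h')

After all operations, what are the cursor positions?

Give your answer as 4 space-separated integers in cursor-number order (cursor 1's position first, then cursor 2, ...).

Answer: 3 12 16 16

Derivation:
After op 1 (move_right): buffer="skfnalnxli" (len 10), cursors c1@1 c2@8 c3@9, authorship ..........
After op 2 (insert('l')): buffer="slkfnalnxllli" (len 13), cursors c1@2 c2@10 c3@12, authorship .1.......2.3.
After op 3 (move_left): buffer="slkfnalnxllli" (len 13), cursors c1@1 c2@9 c3@11, authorship .1.......2.3.
After op 4 (add_cursor(11)): buffer="slkfnalnxllli" (len 13), cursors c1@1 c2@9 c3@11 c4@11, authorship .1.......2.3.
After op 5 (move_left): buffer="slkfnalnxllli" (len 13), cursors c1@0 c2@8 c3@10 c4@10, authorship .1.......2.3.
After op 6 (move_right): buffer="slkfnalnxllli" (len 13), cursors c1@1 c2@9 c3@11 c4@11, authorship .1.......2.3.
After op 7 (move_right): buffer="slkfnalnxllli" (len 13), cursors c1@2 c2@10 c3@12 c4@12, authorship .1.......2.3.
After op 8 (insert('h')): buffer="slhkfnalnxlhllhhi" (len 17), cursors c1@3 c2@12 c3@16 c4@16, authorship .11.......22.334.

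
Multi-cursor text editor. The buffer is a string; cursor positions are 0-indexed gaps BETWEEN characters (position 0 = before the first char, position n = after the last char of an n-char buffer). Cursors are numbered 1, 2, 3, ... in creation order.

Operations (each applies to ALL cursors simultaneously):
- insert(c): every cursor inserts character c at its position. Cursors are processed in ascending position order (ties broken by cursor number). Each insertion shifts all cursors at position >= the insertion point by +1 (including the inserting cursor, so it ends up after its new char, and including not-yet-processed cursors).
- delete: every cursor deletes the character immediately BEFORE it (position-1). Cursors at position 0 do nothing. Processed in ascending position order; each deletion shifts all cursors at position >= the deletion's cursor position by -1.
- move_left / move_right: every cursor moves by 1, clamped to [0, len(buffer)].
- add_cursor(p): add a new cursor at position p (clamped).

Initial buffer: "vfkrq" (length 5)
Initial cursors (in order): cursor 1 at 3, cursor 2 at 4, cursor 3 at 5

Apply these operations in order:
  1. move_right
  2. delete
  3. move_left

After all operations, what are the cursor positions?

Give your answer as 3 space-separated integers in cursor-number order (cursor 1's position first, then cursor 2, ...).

Answer: 1 1 1

Derivation:
After op 1 (move_right): buffer="vfkrq" (len 5), cursors c1@4 c2@5 c3@5, authorship .....
After op 2 (delete): buffer="vf" (len 2), cursors c1@2 c2@2 c3@2, authorship ..
After op 3 (move_left): buffer="vf" (len 2), cursors c1@1 c2@1 c3@1, authorship ..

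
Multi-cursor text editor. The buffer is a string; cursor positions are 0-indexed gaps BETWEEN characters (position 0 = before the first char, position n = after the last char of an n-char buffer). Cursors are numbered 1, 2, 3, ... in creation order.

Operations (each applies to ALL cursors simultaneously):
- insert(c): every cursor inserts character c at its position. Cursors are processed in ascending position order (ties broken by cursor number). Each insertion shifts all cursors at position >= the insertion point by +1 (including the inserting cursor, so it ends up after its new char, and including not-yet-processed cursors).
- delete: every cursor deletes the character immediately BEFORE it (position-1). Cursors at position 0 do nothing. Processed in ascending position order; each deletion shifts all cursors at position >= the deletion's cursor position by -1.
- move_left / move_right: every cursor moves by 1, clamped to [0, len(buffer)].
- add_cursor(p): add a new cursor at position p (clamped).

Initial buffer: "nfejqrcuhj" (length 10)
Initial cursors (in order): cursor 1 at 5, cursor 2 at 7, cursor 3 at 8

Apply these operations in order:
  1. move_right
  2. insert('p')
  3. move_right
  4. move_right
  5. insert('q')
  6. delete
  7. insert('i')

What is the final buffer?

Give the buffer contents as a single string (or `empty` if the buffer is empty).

After op 1 (move_right): buffer="nfejqrcuhj" (len 10), cursors c1@6 c2@8 c3@9, authorship ..........
After op 2 (insert('p')): buffer="nfejqrpcuphpj" (len 13), cursors c1@7 c2@10 c3@12, authorship ......1..2.3.
After op 3 (move_right): buffer="nfejqrpcuphpj" (len 13), cursors c1@8 c2@11 c3@13, authorship ......1..2.3.
After op 4 (move_right): buffer="nfejqrpcuphpj" (len 13), cursors c1@9 c2@12 c3@13, authorship ......1..2.3.
After op 5 (insert('q')): buffer="nfejqrpcuqphpqjq" (len 16), cursors c1@10 c2@14 c3@16, authorship ......1..12.32.3
After op 6 (delete): buffer="nfejqrpcuphpj" (len 13), cursors c1@9 c2@12 c3@13, authorship ......1..2.3.
After op 7 (insert('i')): buffer="nfejqrpcuiphpiji" (len 16), cursors c1@10 c2@14 c3@16, authorship ......1..12.32.3

Answer: nfejqrpcuiphpiji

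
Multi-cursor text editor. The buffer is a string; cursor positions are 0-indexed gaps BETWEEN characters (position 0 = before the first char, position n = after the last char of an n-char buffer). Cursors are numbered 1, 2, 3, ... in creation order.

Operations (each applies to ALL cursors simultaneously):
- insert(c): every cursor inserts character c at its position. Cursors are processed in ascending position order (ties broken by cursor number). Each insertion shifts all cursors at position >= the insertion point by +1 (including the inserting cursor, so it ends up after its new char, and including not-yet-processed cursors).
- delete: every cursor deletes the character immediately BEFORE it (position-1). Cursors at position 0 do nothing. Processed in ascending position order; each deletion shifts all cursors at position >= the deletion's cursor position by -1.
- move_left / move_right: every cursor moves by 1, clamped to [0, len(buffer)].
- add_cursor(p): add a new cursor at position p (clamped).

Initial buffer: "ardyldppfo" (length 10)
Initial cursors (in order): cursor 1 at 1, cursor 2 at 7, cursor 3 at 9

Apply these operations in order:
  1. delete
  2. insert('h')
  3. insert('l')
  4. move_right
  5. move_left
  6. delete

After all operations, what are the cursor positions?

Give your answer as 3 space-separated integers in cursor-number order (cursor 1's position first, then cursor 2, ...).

After op 1 (delete): buffer="rdyldpo" (len 7), cursors c1@0 c2@5 c3@6, authorship .......
After op 2 (insert('h')): buffer="hrdyldhpho" (len 10), cursors c1@1 c2@7 c3@9, authorship 1.....2.3.
After op 3 (insert('l')): buffer="hlrdyldhlphlo" (len 13), cursors c1@2 c2@9 c3@12, authorship 11.....22.33.
After op 4 (move_right): buffer="hlrdyldhlphlo" (len 13), cursors c1@3 c2@10 c3@13, authorship 11.....22.33.
After op 5 (move_left): buffer="hlrdyldhlphlo" (len 13), cursors c1@2 c2@9 c3@12, authorship 11.....22.33.
After op 6 (delete): buffer="hrdyldhpho" (len 10), cursors c1@1 c2@7 c3@9, authorship 1.....2.3.

Answer: 1 7 9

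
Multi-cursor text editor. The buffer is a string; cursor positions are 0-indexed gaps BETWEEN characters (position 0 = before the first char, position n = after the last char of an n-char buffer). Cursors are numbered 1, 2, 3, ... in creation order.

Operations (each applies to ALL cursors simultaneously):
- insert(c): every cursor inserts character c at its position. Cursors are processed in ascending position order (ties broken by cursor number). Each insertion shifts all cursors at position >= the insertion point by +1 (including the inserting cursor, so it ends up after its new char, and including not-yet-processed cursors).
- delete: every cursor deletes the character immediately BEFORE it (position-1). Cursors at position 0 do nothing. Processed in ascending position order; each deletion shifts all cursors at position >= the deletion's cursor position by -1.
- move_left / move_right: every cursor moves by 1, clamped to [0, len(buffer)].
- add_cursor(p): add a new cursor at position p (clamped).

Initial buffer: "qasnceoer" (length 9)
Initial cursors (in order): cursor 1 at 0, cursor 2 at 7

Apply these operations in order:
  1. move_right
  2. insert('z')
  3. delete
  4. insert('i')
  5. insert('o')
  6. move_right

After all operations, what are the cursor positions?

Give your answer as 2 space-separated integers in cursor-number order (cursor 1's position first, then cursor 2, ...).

Answer: 4 13

Derivation:
After op 1 (move_right): buffer="qasnceoer" (len 9), cursors c1@1 c2@8, authorship .........
After op 2 (insert('z')): buffer="qzasnceoezr" (len 11), cursors c1@2 c2@10, authorship .1.......2.
After op 3 (delete): buffer="qasnceoer" (len 9), cursors c1@1 c2@8, authorship .........
After op 4 (insert('i')): buffer="qiasnceoeir" (len 11), cursors c1@2 c2@10, authorship .1.......2.
After op 5 (insert('o')): buffer="qioasnceoeior" (len 13), cursors c1@3 c2@12, authorship .11.......22.
After op 6 (move_right): buffer="qioasnceoeior" (len 13), cursors c1@4 c2@13, authorship .11.......22.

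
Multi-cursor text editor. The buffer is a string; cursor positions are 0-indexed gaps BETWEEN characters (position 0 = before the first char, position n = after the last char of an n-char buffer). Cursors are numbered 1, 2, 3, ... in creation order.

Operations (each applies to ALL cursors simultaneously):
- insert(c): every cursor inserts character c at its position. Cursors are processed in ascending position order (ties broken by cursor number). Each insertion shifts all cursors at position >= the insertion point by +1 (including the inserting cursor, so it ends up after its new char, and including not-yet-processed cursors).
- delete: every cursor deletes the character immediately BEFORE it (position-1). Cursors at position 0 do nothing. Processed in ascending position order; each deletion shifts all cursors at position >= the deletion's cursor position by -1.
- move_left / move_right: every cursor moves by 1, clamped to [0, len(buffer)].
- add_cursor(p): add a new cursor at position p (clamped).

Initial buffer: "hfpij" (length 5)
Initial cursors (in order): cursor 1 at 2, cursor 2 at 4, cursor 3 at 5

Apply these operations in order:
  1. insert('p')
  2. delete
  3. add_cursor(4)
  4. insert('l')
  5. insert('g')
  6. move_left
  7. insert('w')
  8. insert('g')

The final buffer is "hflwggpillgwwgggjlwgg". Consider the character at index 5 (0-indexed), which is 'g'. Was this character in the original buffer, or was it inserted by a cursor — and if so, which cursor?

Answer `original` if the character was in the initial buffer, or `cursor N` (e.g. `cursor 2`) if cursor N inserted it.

After op 1 (insert('p')): buffer="hfppipjp" (len 8), cursors c1@3 c2@6 c3@8, authorship ..1..2.3
After op 2 (delete): buffer="hfpij" (len 5), cursors c1@2 c2@4 c3@5, authorship .....
After op 3 (add_cursor(4)): buffer="hfpij" (len 5), cursors c1@2 c2@4 c4@4 c3@5, authorship .....
After op 4 (insert('l')): buffer="hflpilljl" (len 9), cursors c1@3 c2@7 c4@7 c3@9, authorship ..1..24.3
After op 5 (insert('g')): buffer="hflgpillggjlg" (len 13), cursors c1@4 c2@10 c4@10 c3@13, authorship ..11..2424.33
After op 6 (move_left): buffer="hflgpillggjlg" (len 13), cursors c1@3 c2@9 c4@9 c3@12, authorship ..11..2424.33
After op 7 (insert('w')): buffer="hflwgpillgwwgjlwg" (len 17), cursors c1@4 c2@12 c4@12 c3@16, authorship ..111..242244.333
After op 8 (insert('g')): buffer="hflwggpillgwwgggjlwgg" (len 21), cursors c1@5 c2@15 c4@15 c3@20, authorship ..1111..24224244.3333
Authorship (.=original, N=cursor N): . . 1 1 1 1 . . 2 4 2 2 4 2 4 4 . 3 3 3 3
Index 5: author = 1

Answer: cursor 1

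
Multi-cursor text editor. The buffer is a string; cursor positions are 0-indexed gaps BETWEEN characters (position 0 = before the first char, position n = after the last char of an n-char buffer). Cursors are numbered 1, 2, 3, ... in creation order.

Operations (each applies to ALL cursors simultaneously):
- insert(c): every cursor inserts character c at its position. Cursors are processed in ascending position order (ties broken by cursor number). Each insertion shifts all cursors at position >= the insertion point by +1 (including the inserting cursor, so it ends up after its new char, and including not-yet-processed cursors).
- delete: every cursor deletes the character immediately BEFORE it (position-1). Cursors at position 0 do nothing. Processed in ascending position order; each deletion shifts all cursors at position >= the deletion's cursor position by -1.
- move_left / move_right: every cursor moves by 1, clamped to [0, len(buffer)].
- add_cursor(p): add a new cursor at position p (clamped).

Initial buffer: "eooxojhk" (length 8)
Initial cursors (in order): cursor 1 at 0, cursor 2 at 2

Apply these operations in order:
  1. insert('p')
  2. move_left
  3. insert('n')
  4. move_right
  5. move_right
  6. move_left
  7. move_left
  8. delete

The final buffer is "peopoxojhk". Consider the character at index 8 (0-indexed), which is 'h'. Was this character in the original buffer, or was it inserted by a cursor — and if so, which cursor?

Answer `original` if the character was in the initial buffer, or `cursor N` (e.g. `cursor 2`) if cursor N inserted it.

Answer: original

Derivation:
After op 1 (insert('p')): buffer="peopoxojhk" (len 10), cursors c1@1 c2@4, authorship 1..2......
After op 2 (move_left): buffer="peopoxojhk" (len 10), cursors c1@0 c2@3, authorship 1..2......
After op 3 (insert('n')): buffer="npeonpoxojhk" (len 12), cursors c1@1 c2@5, authorship 11..22......
After op 4 (move_right): buffer="npeonpoxojhk" (len 12), cursors c1@2 c2@6, authorship 11..22......
After op 5 (move_right): buffer="npeonpoxojhk" (len 12), cursors c1@3 c2@7, authorship 11..22......
After op 6 (move_left): buffer="npeonpoxojhk" (len 12), cursors c1@2 c2@6, authorship 11..22......
After op 7 (move_left): buffer="npeonpoxojhk" (len 12), cursors c1@1 c2@5, authorship 11..22......
After op 8 (delete): buffer="peopoxojhk" (len 10), cursors c1@0 c2@3, authorship 1..2......
Authorship (.=original, N=cursor N): 1 . . 2 . . . . . .
Index 8: author = original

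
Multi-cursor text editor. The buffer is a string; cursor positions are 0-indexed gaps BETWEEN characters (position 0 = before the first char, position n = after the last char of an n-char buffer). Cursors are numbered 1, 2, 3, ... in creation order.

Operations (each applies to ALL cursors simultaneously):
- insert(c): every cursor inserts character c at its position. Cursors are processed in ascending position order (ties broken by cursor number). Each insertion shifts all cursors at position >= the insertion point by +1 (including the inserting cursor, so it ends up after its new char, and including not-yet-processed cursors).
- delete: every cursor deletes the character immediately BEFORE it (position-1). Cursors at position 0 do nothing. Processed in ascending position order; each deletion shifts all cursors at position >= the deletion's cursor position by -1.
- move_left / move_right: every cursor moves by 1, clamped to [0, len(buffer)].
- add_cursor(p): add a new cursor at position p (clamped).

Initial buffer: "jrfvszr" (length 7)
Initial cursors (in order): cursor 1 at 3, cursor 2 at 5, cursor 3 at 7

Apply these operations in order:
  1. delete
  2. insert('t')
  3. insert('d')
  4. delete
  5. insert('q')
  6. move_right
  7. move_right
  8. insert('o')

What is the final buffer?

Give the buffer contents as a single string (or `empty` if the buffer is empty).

After op 1 (delete): buffer="jrvz" (len 4), cursors c1@2 c2@3 c3@4, authorship ....
After op 2 (insert('t')): buffer="jrtvtzt" (len 7), cursors c1@3 c2@5 c3@7, authorship ..1.2.3
After op 3 (insert('d')): buffer="jrtdvtdztd" (len 10), cursors c1@4 c2@7 c3@10, authorship ..11.22.33
After op 4 (delete): buffer="jrtvtzt" (len 7), cursors c1@3 c2@5 c3@7, authorship ..1.2.3
After op 5 (insert('q')): buffer="jrtqvtqztq" (len 10), cursors c1@4 c2@7 c3@10, authorship ..11.22.33
After op 6 (move_right): buffer="jrtqvtqztq" (len 10), cursors c1@5 c2@8 c3@10, authorship ..11.22.33
After op 7 (move_right): buffer="jrtqvtqztq" (len 10), cursors c1@6 c2@9 c3@10, authorship ..11.22.33
After op 8 (insert('o')): buffer="jrtqvtoqztoqo" (len 13), cursors c1@7 c2@11 c3@13, authorship ..11.212.3233

Answer: jrtqvtoqztoqo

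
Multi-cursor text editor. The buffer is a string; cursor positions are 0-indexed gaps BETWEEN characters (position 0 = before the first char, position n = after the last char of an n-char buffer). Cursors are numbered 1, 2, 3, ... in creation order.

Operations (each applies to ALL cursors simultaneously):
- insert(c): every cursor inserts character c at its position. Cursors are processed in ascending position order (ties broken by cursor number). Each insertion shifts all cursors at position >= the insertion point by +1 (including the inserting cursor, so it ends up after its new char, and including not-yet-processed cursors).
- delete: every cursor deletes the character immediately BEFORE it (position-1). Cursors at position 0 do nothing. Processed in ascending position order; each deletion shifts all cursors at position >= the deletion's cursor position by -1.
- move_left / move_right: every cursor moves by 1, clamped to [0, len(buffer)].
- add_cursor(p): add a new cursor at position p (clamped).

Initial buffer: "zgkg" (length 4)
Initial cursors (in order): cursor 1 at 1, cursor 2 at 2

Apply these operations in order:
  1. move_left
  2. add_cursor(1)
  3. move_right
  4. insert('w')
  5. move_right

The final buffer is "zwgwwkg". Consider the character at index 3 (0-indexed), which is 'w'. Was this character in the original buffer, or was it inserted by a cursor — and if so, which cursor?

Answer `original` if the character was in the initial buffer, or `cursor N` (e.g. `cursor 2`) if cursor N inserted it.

After op 1 (move_left): buffer="zgkg" (len 4), cursors c1@0 c2@1, authorship ....
After op 2 (add_cursor(1)): buffer="zgkg" (len 4), cursors c1@0 c2@1 c3@1, authorship ....
After op 3 (move_right): buffer="zgkg" (len 4), cursors c1@1 c2@2 c3@2, authorship ....
After op 4 (insert('w')): buffer="zwgwwkg" (len 7), cursors c1@2 c2@5 c3@5, authorship .1.23..
After op 5 (move_right): buffer="zwgwwkg" (len 7), cursors c1@3 c2@6 c3@6, authorship .1.23..
Authorship (.=original, N=cursor N): . 1 . 2 3 . .
Index 3: author = 2

Answer: cursor 2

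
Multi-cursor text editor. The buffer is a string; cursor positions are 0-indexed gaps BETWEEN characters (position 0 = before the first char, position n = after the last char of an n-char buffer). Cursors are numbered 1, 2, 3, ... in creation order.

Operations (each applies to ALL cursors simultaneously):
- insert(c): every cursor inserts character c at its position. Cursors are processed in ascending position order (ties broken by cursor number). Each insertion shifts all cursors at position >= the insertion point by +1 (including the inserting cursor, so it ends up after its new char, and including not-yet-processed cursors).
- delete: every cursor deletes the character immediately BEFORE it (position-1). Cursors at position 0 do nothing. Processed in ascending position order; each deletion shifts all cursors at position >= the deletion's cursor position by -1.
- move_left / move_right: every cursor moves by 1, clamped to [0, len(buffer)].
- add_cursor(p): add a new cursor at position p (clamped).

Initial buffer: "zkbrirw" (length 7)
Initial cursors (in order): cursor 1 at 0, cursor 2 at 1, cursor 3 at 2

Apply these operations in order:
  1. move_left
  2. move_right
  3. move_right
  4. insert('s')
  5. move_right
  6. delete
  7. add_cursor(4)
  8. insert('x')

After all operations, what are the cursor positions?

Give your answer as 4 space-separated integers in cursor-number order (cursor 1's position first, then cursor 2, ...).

Answer: 5 5 8 8

Derivation:
After op 1 (move_left): buffer="zkbrirw" (len 7), cursors c1@0 c2@0 c3@1, authorship .......
After op 2 (move_right): buffer="zkbrirw" (len 7), cursors c1@1 c2@1 c3@2, authorship .......
After op 3 (move_right): buffer="zkbrirw" (len 7), cursors c1@2 c2@2 c3@3, authorship .......
After op 4 (insert('s')): buffer="zkssbsrirw" (len 10), cursors c1@4 c2@4 c3@6, authorship ..12.3....
After op 5 (move_right): buffer="zkssbsrirw" (len 10), cursors c1@5 c2@5 c3@7, authorship ..12.3....
After op 6 (delete): buffer="zkssirw" (len 7), cursors c1@3 c2@3 c3@4, authorship ..13...
After op 7 (add_cursor(4)): buffer="zkssirw" (len 7), cursors c1@3 c2@3 c3@4 c4@4, authorship ..13...
After op 8 (insert('x')): buffer="zksxxsxxirw" (len 11), cursors c1@5 c2@5 c3@8 c4@8, authorship ..112334...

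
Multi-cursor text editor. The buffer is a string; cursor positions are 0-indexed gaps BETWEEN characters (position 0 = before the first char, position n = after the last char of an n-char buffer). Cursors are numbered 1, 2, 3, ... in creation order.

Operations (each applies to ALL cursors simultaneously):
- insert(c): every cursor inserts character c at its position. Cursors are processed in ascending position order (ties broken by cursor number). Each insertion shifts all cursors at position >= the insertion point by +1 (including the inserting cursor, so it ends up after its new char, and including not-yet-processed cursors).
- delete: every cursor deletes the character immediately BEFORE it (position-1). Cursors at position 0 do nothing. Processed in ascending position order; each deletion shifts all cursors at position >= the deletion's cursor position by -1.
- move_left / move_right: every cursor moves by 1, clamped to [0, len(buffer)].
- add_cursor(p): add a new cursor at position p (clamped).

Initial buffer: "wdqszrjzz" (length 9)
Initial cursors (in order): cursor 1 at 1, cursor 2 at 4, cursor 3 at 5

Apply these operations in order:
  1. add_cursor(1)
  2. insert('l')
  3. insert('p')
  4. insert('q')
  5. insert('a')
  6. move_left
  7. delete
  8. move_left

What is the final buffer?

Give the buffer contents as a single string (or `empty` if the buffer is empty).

Answer: wllppqadqslpazlparjzz

Derivation:
After op 1 (add_cursor(1)): buffer="wdqszrjzz" (len 9), cursors c1@1 c4@1 c2@4 c3@5, authorship .........
After op 2 (insert('l')): buffer="wlldqslzlrjzz" (len 13), cursors c1@3 c4@3 c2@7 c3@9, authorship .14...2.3....
After op 3 (insert('p')): buffer="wllppdqslpzlprjzz" (len 17), cursors c1@5 c4@5 c2@10 c3@13, authorship .1414...22.33....
After op 4 (insert('q')): buffer="wllppqqdqslpqzlpqrjzz" (len 21), cursors c1@7 c4@7 c2@13 c3@17, authorship .141414...222.333....
After op 5 (insert('a')): buffer="wllppqqaadqslpqazlpqarjzz" (len 25), cursors c1@9 c4@9 c2@16 c3@21, authorship .14141414...2222.3333....
After op 6 (move_left): buffer="wllppqqaadqslpqazlpqarjzz" (len 25), cursors c1@8 c4@8 c2@15 c3@20, authorship .14141414...2222.3333....
After op 7 (delete): buffer="wllppqadqslpazlparjzz" (len 21), cursors c1@6 c4@6 c2@12 c3@16, authorship .141414...222.333....
After op 8 (move_left): buffer="wllppqadqslpazlparjzz" (len 21), cursors c1@5 c4@5 c2@11 c3@15, authorship .141414...222.333....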